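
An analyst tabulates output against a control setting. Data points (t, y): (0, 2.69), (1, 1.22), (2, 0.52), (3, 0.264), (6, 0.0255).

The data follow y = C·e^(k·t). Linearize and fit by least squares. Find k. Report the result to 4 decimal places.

Taking logs, ln y = k·t + ln C, so regress ln y on t.
Σt = 12.0000, Σ(t)² = 50.0000, Σln y = -4.4664, Σt·ln y = -27.1189.
Equations: 50.0000·k + 12.0000·ln C = -27.1189;  12.0000·k + 5·ln C = -4.4664.
Δ = 50.0000·5 − (12.0000)² = 106.0000; k = (-27.1189·5 − 12.0000·-4.4664)/106.0000 = -0.77356, ln C = (50.0000·-4.4664 − 12.0000·-27.1189)/106.0000 = 0.96326.

k = -0.7736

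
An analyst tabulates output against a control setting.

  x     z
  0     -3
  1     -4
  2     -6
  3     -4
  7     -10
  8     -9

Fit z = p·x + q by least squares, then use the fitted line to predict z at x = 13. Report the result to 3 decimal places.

Forming MᵀM = [[127, 21]; [21, 6]] and Mᵀz = [-170, -36]ᵀ gives MᵀM·[p, q]ᵀ = Mᵀz.
Eliminating q: 6·(row 1) − 21·(row 2) gives 321·p = 6·(-170) − 21·(-36) = -264, so p = -88/107.
Then q = ((-36) − 21·(-88/107))/6 = -334/107.
At x = 13: ẑ = (-88/107)·(13) + (-334/107)·(1) = -1478/107.

ẑ = -13.813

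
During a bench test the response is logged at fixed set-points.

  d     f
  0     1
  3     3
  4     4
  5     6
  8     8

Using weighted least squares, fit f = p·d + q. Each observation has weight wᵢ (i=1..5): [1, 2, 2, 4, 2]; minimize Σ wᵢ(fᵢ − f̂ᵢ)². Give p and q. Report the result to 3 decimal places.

Sums needed: Σwᵢ·d·d = 278, Σwᵢ·d = 50, Σwᵢ·1 = 11.
For XᵀWf: Σwᵢ·d·f = 298, Σwᵢ·f = 55.
Normal equations: [[278, 50]; [50, 11]]·[p, q]ᵀ = [298, 55]ᵀ.
Eliminating q: 11·(row 1) − 50·(row 2) gives 558·p = 11·298 − 50·55 = 528, so p = 88/93.
Then q = (55 − 50·(88/93))/11 = 65/93.

p = 0.946, q = 0.699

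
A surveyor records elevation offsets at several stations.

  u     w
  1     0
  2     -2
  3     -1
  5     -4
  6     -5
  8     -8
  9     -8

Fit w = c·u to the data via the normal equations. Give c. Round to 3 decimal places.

c = -0.877

XᵀX·[c]ᵀ = Xᵀw reads: 220·c = -193.
(Σu·u = 220, Σu·w = -193.)
c = (-193)/220 = -0.877273.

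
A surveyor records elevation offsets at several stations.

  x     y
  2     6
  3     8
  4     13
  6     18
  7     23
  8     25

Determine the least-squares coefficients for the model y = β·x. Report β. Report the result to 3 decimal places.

MᵀM·[β]ᵀ = Mᵀy reads: 178·β = 557.
(Σx·x = 178, Σx·y = 557.)
Hence β = 557 / 178 ≈ 3.12921.

β = 3.129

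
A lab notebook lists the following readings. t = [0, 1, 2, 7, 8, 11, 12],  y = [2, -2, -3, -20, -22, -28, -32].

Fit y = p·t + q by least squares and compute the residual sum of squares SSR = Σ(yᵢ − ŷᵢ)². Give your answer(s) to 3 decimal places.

The normal equations are: 383·p + 41·q = -1016;  41·p + 7·q = -105.
Determinant 383·7 − 41² = 1000.
p = ((-1016)·7 − 41·(-105))/1000 = -2807/1000; q = (383·(-105) − 41·(-1016))/1000 = 1441/1000.
Residuals: 559/1000, -317/500, 1173/1000, -224/125, -197/200, 359/250, 243/1000; SSR = 8393/1000.

SSR = 8.393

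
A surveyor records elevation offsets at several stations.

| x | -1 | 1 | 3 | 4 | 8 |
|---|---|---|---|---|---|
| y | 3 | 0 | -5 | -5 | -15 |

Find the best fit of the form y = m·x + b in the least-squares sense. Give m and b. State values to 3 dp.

m = -2.000, b = 1.600

The normal system MᵀM·[m, b]ᵀ = Mᵀy is [[91, 15]; [15, 5]]·[m, b]ᵀ = [-158, -22]ᵀ.
Eliminating b: 5·(row 1) − 15·(row 2) gives 230·m = 5·(-158) − 15·(-22) = -460, so m = -2.
Then b = ((-22) − 15·(-2))/5 = 8/5.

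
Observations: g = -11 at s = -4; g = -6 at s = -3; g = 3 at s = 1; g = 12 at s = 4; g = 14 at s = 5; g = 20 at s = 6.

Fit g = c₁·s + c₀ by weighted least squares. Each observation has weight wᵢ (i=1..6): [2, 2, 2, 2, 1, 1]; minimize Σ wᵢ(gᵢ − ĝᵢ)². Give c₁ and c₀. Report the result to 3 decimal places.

c₁ = 2.819, c₀ = 1.026

Entries of XᵀWX: Σwᵢ·s·s = 145, Σwᵢ·s = 7, Σwᵢ·1 = 10.
For XᵀWg: Σwᵢ·s·g = 416, Σwᵢ·g = 30.
XᵀWX·[c₁, c₀]ᵀ = XᵀWg becomes [[145, 7]; [7, 10]]·[c₁, c₀]ᵀ = [416, 30]ᵀ.
Determinant 145·10 − 7² = 1401.
c₁ = (416·10 − 7·30)/1401 = 3950/1401; c₀ = (145·30 − 7·416)/1401 = 1438/1401.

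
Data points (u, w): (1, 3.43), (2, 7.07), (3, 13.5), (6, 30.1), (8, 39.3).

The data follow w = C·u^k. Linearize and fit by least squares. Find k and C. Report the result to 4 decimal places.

Taking logs, ln w = k·ln u + ln C, so regress ln w on ln u.
Σln u = 5.6630, Σ(ln u)² = 9.2219, Σln w = 12.8669, Σln u·ln w = 17.9492.
Equations: 9.2219·k + 5.6630·ln C = 17.9492;  5.6630·k + 5·ln C = 12.8669.
Solving (det = 14.0403): k = 1.20237, ln C = 1.21157, so C = exp(1.21157) = 3.35877.

k = 1.2024, C = 3.3588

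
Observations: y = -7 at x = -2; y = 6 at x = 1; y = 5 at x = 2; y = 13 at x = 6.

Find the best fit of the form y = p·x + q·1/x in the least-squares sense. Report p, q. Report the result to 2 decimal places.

p = 2.05, q = 3.90

Entries of MᵀM: Σx·x = 45, Σx·1/x = 4, Σ1/x·1/x = 55/36.
Right-hand side: Σx·y = 108, Σ1/x·y = 85/6.
Determinant 45·(55/36) − 4² = 211/4.
p = (108·(55/36) − 4·(85/6))/(211/4) = 1300/633; q = (45·(85/6) − 4·108)/(211/4) = 822/211.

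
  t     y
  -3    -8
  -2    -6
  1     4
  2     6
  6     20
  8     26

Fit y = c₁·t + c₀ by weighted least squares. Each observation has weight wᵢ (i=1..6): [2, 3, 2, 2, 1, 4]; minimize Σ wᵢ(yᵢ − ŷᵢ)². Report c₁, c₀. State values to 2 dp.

c₁ = 3.15, c₀ = 0.65

Forming AᵀWA = [[332, 32]; [32, 14]] and AᵀWy = [1068, 110]ᵀ gives AᵀWA·[c₁, c₀]ᵀ = AᵀWy.
det = 332·14 − 32² = 3624.
c₁ = (1068·14 − 32·110)/3624 = 1429/453; c₀ = (332·110 − 32·1068)/3624 = 293/453.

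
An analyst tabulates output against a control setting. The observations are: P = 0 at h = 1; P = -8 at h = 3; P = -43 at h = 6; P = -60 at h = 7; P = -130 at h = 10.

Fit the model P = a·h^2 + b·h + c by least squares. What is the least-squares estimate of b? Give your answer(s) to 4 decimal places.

Entries of AᵀA: Σh^2·h^2 = 13779, Σh^2·h = 1587, Σh^2 = 195, Σh·h = 195, Σh = 27, Σ1 = 5.
For AᵀP: Σh^2·P = -17560, Σh·P = -2002, ΣP = -241.
AᵀA·[a, b, c]ᵀ = AᵀP becomes [[13779, 1587, 195]; [1587, 195, 27]; [195, 27, 5]]·[a, b, c]ᵀ = [-17560, -2002, -241]ᵀ.
Row-reducing yields a = -11417/7752, b = 13529/7752, c = -60/323.

b = 1.7452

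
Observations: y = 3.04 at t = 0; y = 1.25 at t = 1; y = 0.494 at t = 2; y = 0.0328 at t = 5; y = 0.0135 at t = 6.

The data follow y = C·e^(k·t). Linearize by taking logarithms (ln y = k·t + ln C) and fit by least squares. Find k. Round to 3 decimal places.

k = -0.905

Taking logs, ln y = k·t + ln C, so regress ln y on t.
Σt = 14.0000, Σ(t)² = 66.0000, Σln y = -7.0926, Σt·ln y = -44.1043.
Equations: 66.0000·k + 14.0000·ln C = -44.1043;  14.0000·k + 5·ln C = -7.0926.
Solving (det = 134.0000): k = -0.90466, ln C = 1.11454.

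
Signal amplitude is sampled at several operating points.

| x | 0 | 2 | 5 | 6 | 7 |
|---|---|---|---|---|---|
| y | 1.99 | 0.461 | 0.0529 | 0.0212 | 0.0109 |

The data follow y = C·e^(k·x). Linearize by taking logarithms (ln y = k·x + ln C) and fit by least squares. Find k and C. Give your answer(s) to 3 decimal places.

Taking logs, ln y = k·x + ln C, so regress ln y on x.
Σx = 20.0000, Σ(x)² = 114.0000, Σln y = -11.3983, Σx·ln y = -71.0009.
Equations: 114.0000·k + 20.0000·ln C = -71.0009;  20.0000·k + 5·ln C = -11.3983.
Slope k = (n·Σx·ln y − Σx·Σln y)/(n·Σ(x)² − (Σx)²) = (5·-71.0009 − 20.0000·-11.3983)/170.0000 = -0.74728; ln C = (Σln y − k·Σx)/n = 0.70947, so C = exp(0.70947) = 2.03292.

k = -0.747, C = 2.033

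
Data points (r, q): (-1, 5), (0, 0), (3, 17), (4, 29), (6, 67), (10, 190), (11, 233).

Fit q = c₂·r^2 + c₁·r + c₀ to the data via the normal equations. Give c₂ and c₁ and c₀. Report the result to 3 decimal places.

Entries of XᵀX: Σr^2·r^2 = 26275, Σr^2·r = 2637, Σr^2 = 283, Σr·r = 283, Σr = 33, Σ1 = 7.
Moment sums: Σr^2·q = 50227, Σr·q = 5027, Σq = 541.
Normal equations: [[26275, 2637, 283]; [2637, 283, 33]; [283, 33, 7]]·[c₂, c₁, c₀]ᵀ = [50227, 5027, 541]ᵀ.
Inverting the 3×3 Gram matrix, [c₂, c₁, c₀]ᵀ = [112769/56234, -30034/28117, 70173/56234]ᵀ.

c₂ = 2.005, c₁ = -1.068, c₀ = 1.248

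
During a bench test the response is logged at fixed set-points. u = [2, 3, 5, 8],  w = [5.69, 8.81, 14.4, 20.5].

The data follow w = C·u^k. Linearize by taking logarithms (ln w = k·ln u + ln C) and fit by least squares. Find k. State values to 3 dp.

k = 0.927

Taking logs, ln w = k·ln u + ln C, so regress ln w on ln u.
Σln u = 5.4806, Σ(ln u)² = 8.6018, Σln w = 9.6023, Σln u·ln w = 14.1692.
Equations: 8.6018·k + 5.4806·ln C = 14.1692;  5.4806·k + 4·ln C = 9.6023.
Slope k = (n·Σln u·ln w − Σln u·Σln w)/(n·Σ(ln u)² − (Σln u)²) = (4·14.1692 − 5.4806·9.6023)/4.3697 = 0.92689; ln C = (Σln w − k·Σln u)/n = 1.13057.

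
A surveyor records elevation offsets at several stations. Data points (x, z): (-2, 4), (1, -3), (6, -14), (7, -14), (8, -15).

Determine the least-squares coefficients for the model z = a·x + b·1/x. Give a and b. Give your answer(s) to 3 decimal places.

a = -2.003, b = -0.908

From the data, Σx·x = 154, Σx·1/x = 5, Σ1/x·1/x = 37081/28224.
And Σx·z = -313, Σ1/x·z = -269/24.
Eliminating b: (37081/28224)·(row 1) − 5·(row 2) gives (357491/2016)·a = (37081/28224)·(-313) − 5·(-269/24) = -10024633/28224, so a = -10024633/5004874.
Then b = ((-269/24) − 5·(-10024633/5004874))/(37081/28224) = -324744/357491.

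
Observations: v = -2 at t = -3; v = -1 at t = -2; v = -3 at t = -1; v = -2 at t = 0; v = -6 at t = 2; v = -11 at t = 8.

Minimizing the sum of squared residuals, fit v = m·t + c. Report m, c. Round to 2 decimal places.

The normal system AᵀA·[m, c]ᵀ = Aᵀv is [[82, 4]; [4, 6]]·[m, c]ᵀ = [-89, -25]ᵀ.
Δ = 82·6 − 4² = 476.
m = ((-89)·6 − 4·(-25))/476 = -31/34; c = (82·(-25) − 4·(-89))/476 = -121/34.

m = -0.91, c = -3.56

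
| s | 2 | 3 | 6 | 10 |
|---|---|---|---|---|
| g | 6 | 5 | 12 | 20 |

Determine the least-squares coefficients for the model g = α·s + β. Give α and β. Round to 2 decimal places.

α = 1.89, β = 0.83

Normal-equation sums: Σs·s = 149, Σs = 21, Σ1 = 4.
Right-hand side: Σs·g = 299, Σg = 43.
Normal equations: [[149, 21]; [21, 4]]·[α, β]ᵀ = [299, 43]ᵀ.
Δ = 149·4 − 21² = 155.
α = (299·4 − 21·43)/155 = 293/155; β = (149·43 − 21·299)/155 = 128/155.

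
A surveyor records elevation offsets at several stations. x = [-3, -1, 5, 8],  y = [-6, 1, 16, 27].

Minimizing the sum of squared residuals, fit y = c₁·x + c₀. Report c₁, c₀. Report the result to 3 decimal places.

Entries of AᵀA: Σx·x = 99, Σx = 9, Σ1 = 4.
And Σx·y = 313, Σy = 38.
AᵀA·[c₁, c₀]ᵀ = Aᵀy becomes [[99, 9]; [9, 4]]·[c₁, c₀]ᵀ = [313, 38]ᵀ.
Determinant 99·4 − 9² = 315.
c₁ = (313·4 − 9·38)/315 = 26/9; c₀ = (99·38 − 9·313)/315 = 3.

c₁ = 2.889, c₀ = 3.000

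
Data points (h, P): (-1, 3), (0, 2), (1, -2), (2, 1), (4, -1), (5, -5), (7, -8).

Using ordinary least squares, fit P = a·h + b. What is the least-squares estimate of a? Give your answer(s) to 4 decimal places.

a = -1.2529

Entries of AᵀA: Σh·h = 96, Σh = 18, Σ1 = 7.
Right-hand side: Σh·P = -88, ΣP = -10.
So AᵀA·[a, b]ᵀ = AᵀP: [[96, 18]; [18, 7]]·[a, b]ᵀ = [-88, -10]ᵀ.
Eliminating b: 7·(row 1) − 18·(row 2) gives 348·a = 7·(-88) − 18·(-10) = -436, so a = -109/87.
Then b = ((-10) − 18·(-109/87))/7 = 52/29.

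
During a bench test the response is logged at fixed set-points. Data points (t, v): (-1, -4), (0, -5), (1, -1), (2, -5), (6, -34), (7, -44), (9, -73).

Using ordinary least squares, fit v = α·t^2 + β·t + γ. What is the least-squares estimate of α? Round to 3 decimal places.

Normal-equation sums: Σt^2·t^2 = 10276, Σt^2·t = 1296, Σt^2 = 172, Σt·t = 172, Σt = 24, Σ1 = 7.
Right-hand side: Σt^2·v = -9318, Σt·v = -1176, Σv = -166.
Solving the 3×3 system (Gaussian elimination) gives α = -36235/38418, β = 4232/6403, γ = -2836/1011.

α = -0.943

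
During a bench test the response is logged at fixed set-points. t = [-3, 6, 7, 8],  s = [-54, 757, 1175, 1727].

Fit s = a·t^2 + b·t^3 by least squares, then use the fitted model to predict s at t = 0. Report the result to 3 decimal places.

XᵀX·[a, b]ᵀ = Xᵀs reads: 7874·a + 57108·b = 194869;  57108·a + 427178·b = 1452219.
Δ = 7874·427178 − 57108² = 102275908.
a = (194869·427178 − 57108·1452219)/102275908 = 155213515/51137954; b = (7874·1452219 − 57108·194869)/102275908 = 153096777/51137954.
At t = 0: ŝ = (155213515/51137954)·(0) + (153096777/51137954)·(0) = 0.

ŝ = 0.000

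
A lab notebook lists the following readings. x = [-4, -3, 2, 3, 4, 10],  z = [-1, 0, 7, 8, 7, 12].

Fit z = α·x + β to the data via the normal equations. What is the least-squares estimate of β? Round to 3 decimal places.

AᵀA·[α, β]ᵀ = Aᵀz reads: 154·α + 12·β = 190;  12·α + 6·β = 33.
(Σx·x = 154, Σx = 12, Σ1 = 6, Σx·z = 190, Σz = 33.)
Determinant 154·6 − 12² = 780.
α = (190·6 − 12·33)/780 = 62/65; β = (154·33 − 12·190)/780 = 467/130.

β = 3.592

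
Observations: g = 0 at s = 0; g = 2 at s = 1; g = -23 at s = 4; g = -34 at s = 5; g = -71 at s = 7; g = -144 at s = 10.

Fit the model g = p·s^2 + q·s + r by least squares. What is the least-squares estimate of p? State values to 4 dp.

Sums needed: Σs^2·s^2 = 13283, Σs^2·s = 1533, Σs^2 = 191, Σs·s = 191, Σs = 27, Σ1 = 6.
Right-hand side: Σs^2·g = -19095, Σs·g = -2197, Σg = -270.
Normal equations: [[13283, 1533, 191]; [1533, 191, 27]; [191, 27, 6]]·[p, q, r]ᵀ = [-19095, -2197, -270]ᵀ.
Row-reducing yields p = -205119/140984, q = -4297/140984, r = 102339/70492.

p = -1.4549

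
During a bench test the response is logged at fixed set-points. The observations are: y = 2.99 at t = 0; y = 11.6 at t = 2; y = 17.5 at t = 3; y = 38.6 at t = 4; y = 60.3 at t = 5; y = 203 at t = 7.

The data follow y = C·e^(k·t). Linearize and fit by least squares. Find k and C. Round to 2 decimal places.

k = 0.60, C = 3.17

With ln yᵢ as the transformed response and tᵢ as the regressor:
Σt = 21.0000, Σ(t)² = 103.0000, Σln y = 19.4743, Σt·ln y = 85.7907.
Equations: 103.0000·k + 21.0000·ln C = 85.7907;  21.0000·k + 6·ln C = 19.4743.
Solving (det = 177.0000): k = 0.59765, ln C = 1.15392, so C = exp(1.15392) = 3.17061.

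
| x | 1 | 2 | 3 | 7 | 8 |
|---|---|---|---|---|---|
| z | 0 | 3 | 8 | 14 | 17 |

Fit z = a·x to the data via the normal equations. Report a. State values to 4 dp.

a = 2.0787

Normal-equation sums: Σx·x = 127.
For Mᵀz: Σx·z = 264.
So MᵀM·[a]ᵀ = Mᵀz: [[127]]·[a]ᵀ = [264]ᵀ.
Hence a = 264 / 127 ≈ 2.07874.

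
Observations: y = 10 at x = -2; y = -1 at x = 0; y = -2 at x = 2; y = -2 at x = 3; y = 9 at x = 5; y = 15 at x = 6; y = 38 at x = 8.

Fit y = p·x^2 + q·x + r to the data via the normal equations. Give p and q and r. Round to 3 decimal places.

The normal equations are: 6130·p + 880·q + 142·r = 3211;  880·p + 142·q + 22·r = 409;  142·p + 22·q + 7·r = 67.
Solving the 3×3 system (Gaussian elimination) gives p = 19001/18914, q = -61599/18914, r = -5409/9457.

p = 1.005, q = -3.257, r = -0.572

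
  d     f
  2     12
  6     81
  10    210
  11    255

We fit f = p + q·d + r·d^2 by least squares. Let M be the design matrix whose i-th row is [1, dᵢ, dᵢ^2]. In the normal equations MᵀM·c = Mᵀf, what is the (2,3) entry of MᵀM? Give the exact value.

Row 2 ↔ basis d, column 3 ↔ basis d^2, so (MᵀM)_{2,3} = Σᵢ (d)·(d^2) = (2)·(4) + (6)·(36) + (10)·(100) + (11)·(121) = 2555.

2555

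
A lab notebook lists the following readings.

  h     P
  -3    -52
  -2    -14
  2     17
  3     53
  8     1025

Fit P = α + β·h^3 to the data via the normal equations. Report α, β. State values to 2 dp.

Sums needed: Σ1 = 5, Σh^3 = 512, Σh^3·h^3 = 263730.
Right-hand side: ΣP = 1029, Σh^3·P = 527883.
So XᵀX·[α, β]ᵀ = XᵀP: [[5, 512]; [512, 263730]]·[α, β]ᵀ = [1029, 527883]ᵀ.
det = 5·263730 − 512² = 1056506.
α = (1029·263730 − 512·527883)/1056506 = 551037/528253; β = (5·527883 − 512·1029)/1056506 = 2112567/1056506.

α = 1.04, β = 2.00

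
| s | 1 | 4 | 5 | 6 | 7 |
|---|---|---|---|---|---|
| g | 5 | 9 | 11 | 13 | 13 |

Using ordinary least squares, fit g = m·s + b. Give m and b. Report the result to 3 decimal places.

XᵀX·[m, b]ᵀ = Xᵀg reads: 127·m + 23·b = 265;  23·m + 5·b = 51.
(Σs·s = 127, Σs = 23, Σ1 = 5, Σs·g = 265, Σg = 51.)
Determinant 127·5 − 23² = 106.
m = (265·5 − 23·51)/106 = 76/53; b = (127·51 − 23·265)/106 = 191/53.

m = 1.434, b = 3.604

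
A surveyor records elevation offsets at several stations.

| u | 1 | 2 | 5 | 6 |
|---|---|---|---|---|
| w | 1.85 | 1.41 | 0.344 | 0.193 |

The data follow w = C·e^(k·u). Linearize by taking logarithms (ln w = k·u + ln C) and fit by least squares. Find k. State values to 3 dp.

Linearized form: ln w = k·u + ln C. From the 4 transformed points,
AᵀA = [[66.0000, 14.0000]; [14.0000, 4]], rhs = [-13.9036, -1.7534]ᵀ  (here Σu = 14.0000, Σ(u)² = 66.0000, Σln w = -1.7534, Σu·ln w = -13.9036).
Slope k = (n·Σu·ln w − Σu·Σln w)/(n·Σ(u)² − (Σu)²) = (4·-13.9036 − 14.0000·-1.7534)/68.0000 = -0.45686; ln C = (Σln w − k·Σu)/n = 1.16067.

k = -0.457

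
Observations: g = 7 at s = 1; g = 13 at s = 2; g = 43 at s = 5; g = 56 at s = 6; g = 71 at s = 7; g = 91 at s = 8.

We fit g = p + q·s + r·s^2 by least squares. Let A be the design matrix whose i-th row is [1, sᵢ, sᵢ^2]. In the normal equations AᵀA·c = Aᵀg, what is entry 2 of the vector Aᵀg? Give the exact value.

1809

Entry 2 ↔ basis s, so (Aᵀg)_{2} = Σᵢ (s)·gᵢ = (1)·(7) + (2)·(13) + (5)·(43) + (6)·(56) + (7)·(71) + (8)·(91) = 1809.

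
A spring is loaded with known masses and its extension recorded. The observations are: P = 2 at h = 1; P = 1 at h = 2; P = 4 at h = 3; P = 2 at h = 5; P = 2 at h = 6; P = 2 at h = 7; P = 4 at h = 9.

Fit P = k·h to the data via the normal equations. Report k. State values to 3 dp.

k = 0.429

With design matrix A, AᵀA = [[205]] and AᵀP = [88]ᵀ.
Hence k = 88 / 205 ≈ 0.429268.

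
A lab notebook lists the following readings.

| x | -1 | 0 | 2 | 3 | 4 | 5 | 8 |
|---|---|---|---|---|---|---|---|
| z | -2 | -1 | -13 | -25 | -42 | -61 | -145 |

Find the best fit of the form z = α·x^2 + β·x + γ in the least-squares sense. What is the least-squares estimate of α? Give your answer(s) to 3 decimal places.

α = -2.006

From the data, Σx^2·x^2 = 5075, Σx^2·x = 735, Σx^2 = 119, Σx·x = 119, Σx = 21, Σ1 = 7.
For Aᵀz: Σx^2·z = -11756, Σx·z = -1732, Σz = -289.
Normal equations: [[5075, 735, 119]; [735, 119, 21]; [119, 21, 7]]·[α, β, γ]ᵀ = [-11756, -1732, -289]ᵀ.
Row-reducing yields α = -309/154, β = -293/154, γ = -113/77.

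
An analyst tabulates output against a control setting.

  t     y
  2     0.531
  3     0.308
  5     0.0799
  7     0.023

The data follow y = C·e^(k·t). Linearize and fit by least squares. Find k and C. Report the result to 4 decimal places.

k = -0.6354, C = 1.9603

Linearized form: ln y = k·t + ln C. From the 4 transformed points,
Σt = 17.0000, Σ(t)² = 87.0000, Σln y = -8.1099, Σt·ln y = -43.8397.
Equations: 87.0000·k + 17.0000·ln C = -43.8397;  17.0000·k + 4·ln C = -8.1099.
Slope k = (n·Σt·ln y − Σt·Σln y)/(n·Σ(t)² − (Σt)²) = (4·-43.8397 − 17.0000·-8.1099)/59.0000 = -0.63543; ln C = (Σln y − k·Σt)/n = 0.67312, so C = exp(0.67312) = 1.96035.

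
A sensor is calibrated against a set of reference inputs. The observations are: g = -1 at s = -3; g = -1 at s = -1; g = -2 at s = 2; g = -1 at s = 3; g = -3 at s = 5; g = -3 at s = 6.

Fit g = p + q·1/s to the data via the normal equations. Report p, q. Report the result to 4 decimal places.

p = -1.8528, q = -0.8747

Normal-equation sums: Σ1 = 6, Σ1/s = -2/15, Σ1/s·1/s = 77/50.
And Σg = -11, Σ1/s·g = -11/10.
det = 6·(77/50) − (-2/15)² = 83/9.
p = ((-11)·(77/50) − (-2/15)·(-11/10))/(83/9) = -7689/4150; q = (6·(-11/10) − (-2/15)·(-11))/(83/9) = -363/415.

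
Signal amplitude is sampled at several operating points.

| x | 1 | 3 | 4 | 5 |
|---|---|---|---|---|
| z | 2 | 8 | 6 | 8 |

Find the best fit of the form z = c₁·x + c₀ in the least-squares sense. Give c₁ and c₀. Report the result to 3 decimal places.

c₁ = 1.371, c₀ = 1.543

Normal-equation sums: Σx·x = 51, Σx = 13, Σ1 = 4.
For Mᵀz: Σx·z = 90, Σz = 24.
Normal equations: [[51, 13]; [13, 4]]·[c₁, c₀]ᵀ = [90, 24]ᵀ.
Δ = 51·4 − 13² = 35.
c₁ = (90·4 − 13·24)/35 = 48/35; c₀ = (51·24 − 13·90)/35 = 54/35.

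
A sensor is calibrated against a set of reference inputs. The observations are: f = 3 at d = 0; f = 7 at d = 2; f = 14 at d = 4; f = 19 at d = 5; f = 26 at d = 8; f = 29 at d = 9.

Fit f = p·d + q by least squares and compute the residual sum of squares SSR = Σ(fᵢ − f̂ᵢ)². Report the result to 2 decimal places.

Entries of XᵀX: Σd·d = 190, Σd = 28, Σ1 = 6.
And Σd·f = 634, Σf = 98.
XᵀX·[p, q]ᵀ = Xᵀf becomes [[190, 28]; [28, 6]]·[p, q]ᵀ = [634, 98]ᵀ.
Eliminating q: 6·(row 1) − 28·(row 2) gives 356·p = 6·634 − 28·98 = 1060, so p = 265/89.
Then q = (98 − 28·(265/89))/6 = 217/89.
Residuals: 50/89, -124/89, -31/89, 149/89, -23/89, -21/89; SSR = 472/89.

SSR = 5.30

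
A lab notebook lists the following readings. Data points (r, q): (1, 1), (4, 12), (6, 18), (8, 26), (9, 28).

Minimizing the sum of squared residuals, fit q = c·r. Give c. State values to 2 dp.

Entries of AᵀA: Σr·r = 198.
For Aᵀq: Σr·q = 617.
So AᵀA·[c]ᵀ = Aᵀq: [[198]]·[c]ᵀ = [617]ᵀ.
Hence c = 617 / 198 ≈ 3.11616.

c = 3.12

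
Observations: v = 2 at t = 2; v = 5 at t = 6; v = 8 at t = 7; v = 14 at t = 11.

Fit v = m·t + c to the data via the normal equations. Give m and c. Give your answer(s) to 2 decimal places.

AᵀA·[m, c]ᵀ = Aᵀv reads: 210·m + 26·c = 244;  26·m + 4·c = 29.
(Σt·t = 210, Σt = 26, Σ1 = 4, Σt·v = 244, Σv = 29.)
det = 210·4 − 26² = 164.
m = (244·4 − 26·29)/164 = 111/82; c = (210·29 − 26·244)/164 = -127/82.

m = 1.35, c = -1.55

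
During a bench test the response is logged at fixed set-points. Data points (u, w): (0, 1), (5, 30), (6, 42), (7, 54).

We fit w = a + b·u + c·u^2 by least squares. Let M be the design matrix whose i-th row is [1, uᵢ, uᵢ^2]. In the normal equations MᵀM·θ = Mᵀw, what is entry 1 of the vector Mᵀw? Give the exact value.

Entry 1 ↔ basis 1, so (Mᵀw)_{1} = Σᵢ wᵢ = (1)·(1) + (1)·(30) + (1)·(42) + (1)·(54) = 127.

127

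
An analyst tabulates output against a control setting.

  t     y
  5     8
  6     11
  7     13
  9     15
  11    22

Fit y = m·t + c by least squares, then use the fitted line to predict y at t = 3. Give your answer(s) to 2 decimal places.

The normal system AᵀA·[m, c]ᵀ = Aᵀy is [[312, 38]; [38, 5]]·[m, c]ᵀ = [574, 69]ᵀ.
Eliminating c: 5·(row 1) − 38·(row 2) gives 116·m = 5·574 − 38·69 = 248, so m = 62/29.
Then c = (69 − 38·(62/29))/5 = -71/29.
At t = 3: ŷ = (62/29)·(3) + (-71/29)·(1) = 115/29.

ŷ = 3.97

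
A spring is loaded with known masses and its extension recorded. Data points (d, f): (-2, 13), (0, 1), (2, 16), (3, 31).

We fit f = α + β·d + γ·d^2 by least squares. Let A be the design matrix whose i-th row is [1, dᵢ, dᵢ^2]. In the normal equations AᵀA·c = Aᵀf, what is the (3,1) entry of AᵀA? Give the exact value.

17

Row 3 ↔ basis d^2, column 1 ↔ basis 1, so (AᵀA)_{3,1} = Σᵢ d^2 = (4)·(1) + (0)·(1) + (4)·(1) + (9)·(1) = 17.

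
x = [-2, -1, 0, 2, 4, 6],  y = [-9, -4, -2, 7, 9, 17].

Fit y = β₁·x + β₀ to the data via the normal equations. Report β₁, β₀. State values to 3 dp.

AᵀA·[β₁, β₀]ᵀ = Aᵀy reads: 61·β₁ + 9·β₀ = 174;  9·β₁ + 6·β₀ = 18.
(Σx·x = 61, Σx = 9, Σ1 = 6, Σx·y = 174, Σy = 18.)
Eliminating β₀: 6·(row 1) − 9·(row 2) gives 285·β₁ = 6·174 − 9·18 = 882, so β₁ = 294/95.
Then β₀ = (18 − 9·(294/95))/6 = -156/95.

β₁ = 3.095, β₀ = -1.642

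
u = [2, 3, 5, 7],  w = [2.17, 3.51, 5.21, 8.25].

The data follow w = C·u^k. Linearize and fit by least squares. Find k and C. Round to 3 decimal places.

Taking logs, ln w = k·ln u + ln C, so regress ln w on ln u.
Σln u = 5.3471, Σ(ln u)² = 8.0643, Σln w = 5.7911, Σln u·ln w = 8.6792.
Equations: 8.0643·k + 5.3471·ln C = 8.6792;  5.3471·k + 4·ln C = 5.7911.
Δ = 8.0643·4 − (5.3471)² = 3.6655; k = (8.6792·4 − 5.3471·5.7911)/3.6655 = 1.02335, ln C = (8.0643·5.7911 − 5.3471·8.6792)/3.6655 = 0.07979, so C = exp(0.07979) = 1.08306.

k = 1.023, C = 1.083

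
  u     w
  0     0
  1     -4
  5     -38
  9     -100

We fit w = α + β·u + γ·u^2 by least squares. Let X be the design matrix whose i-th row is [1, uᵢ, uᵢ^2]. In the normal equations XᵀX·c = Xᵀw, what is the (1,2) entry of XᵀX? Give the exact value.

15

Row 1 ↔ basis 1, column 2 ↔ basis u, so (XᵀX)_{1,2} = Σᵢ u = (1)·(0) + (1)·(1) + (1)·(5) + (1)·(9) = 15.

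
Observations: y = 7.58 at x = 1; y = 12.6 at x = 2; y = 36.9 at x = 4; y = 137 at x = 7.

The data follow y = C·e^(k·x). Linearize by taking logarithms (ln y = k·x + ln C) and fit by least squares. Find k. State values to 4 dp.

k = 0.4838

Linearized form: ln y = k·x + ln C. From the 4 transformed points,
Σx = 14.0000, Σ(x)² = 70.0000, Σln y = 13.0874, Σx·ln y = 55.9656.
Normal system: [[70.0000, 14.0000]; [14.0000, 4]]·[k, ln C]ᵀ = [55.9656, 13.0874]ᵀ.
Δ = 70.0000·4 − (14.0000)² = 84.0000; k = (55.9656·4 − 14.0000·13.0874)/84.0000 = 0.48380, ln C = (70.0000·13.0874 − 14.0000·55.9656)/84.0000 = 1.57857.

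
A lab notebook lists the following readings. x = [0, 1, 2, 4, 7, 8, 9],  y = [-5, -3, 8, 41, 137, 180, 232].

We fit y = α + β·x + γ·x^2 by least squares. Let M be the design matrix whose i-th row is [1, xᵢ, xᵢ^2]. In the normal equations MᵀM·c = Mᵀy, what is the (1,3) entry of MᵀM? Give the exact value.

Row 1 ↔ basis 1, column 3 ↔ basis x^2, so (MᵀM)_{1,3} = Σᵢ x^2 = (1)·(0) + (1)·(1) + (1)·(4) + (1)·(16) + (1)·(49) + (1)·(64) + (1)·(81) = 215.

215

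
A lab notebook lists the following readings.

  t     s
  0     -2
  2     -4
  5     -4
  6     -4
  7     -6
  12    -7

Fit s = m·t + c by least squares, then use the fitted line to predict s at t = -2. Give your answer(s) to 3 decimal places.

ŝ = -1.645

Forming XᵀX = [[258, 32]; [32, 6]] and Xᵀs = [-178, -27]ᵀ gives XᵀX·[m, c]ᵀ = Xᵀs.
det = 258·6 − 32² = 524.
m = ((-178)·6 − 32·(-27))/524 = -51/131; c = (258·(-27) − 32·(-178))/524 = -635/262.
At t = -2: ŝ = (-51/131)·(-2) + (-635/262)·(1) = -431/262.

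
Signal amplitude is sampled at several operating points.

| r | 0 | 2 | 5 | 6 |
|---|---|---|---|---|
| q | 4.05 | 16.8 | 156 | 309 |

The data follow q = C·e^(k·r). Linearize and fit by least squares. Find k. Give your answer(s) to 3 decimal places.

Taking logs, ln q = k·r + ln C, so regress ln q on r.
Sums: Σr = 13.0000, Σ(r)² = 65.0000, Σln q = 15.0033, Σr·ln q = 65.2921.
Normal system: [[65.0000, 13.0000]; [13.0000, 4]]·[k, ln C]ᵀ = [65.2921, 15.0033]ᵀ.
Δ = 65.0000·4 − (13.0000)² = 91.0000; k = (65.2921·4 − 13.0000·15.0033)/91.0000 = 0.72665, ln C = (65.0000·15.0033 − 13.0000·65.2921)/91.0000 = 1.38920.

k = 0.727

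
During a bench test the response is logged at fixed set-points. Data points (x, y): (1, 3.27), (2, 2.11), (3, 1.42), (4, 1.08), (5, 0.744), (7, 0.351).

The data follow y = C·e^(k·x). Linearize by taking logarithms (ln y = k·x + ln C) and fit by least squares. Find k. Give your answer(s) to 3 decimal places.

Taking logs, ln y = k·x + ln C, so regress ln y on x.
XᵀX = [[104.0000, 22.0000]; [22.0000, 6]], rhs = [-4.7694, 1.0164]ᵀ  (here Σx = 22.0000, Σ(x)² = 104.0000, Σln y = 1.0164, Σx·ln y = -4.7694).
Solving (det = 140.0000): k = -0.36412, ln C = 1.50452.

k = -0.364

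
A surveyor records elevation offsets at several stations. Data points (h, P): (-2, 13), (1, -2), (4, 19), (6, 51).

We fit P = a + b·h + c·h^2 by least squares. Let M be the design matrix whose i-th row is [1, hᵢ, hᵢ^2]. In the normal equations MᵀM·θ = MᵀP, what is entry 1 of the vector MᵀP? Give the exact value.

Entry 1 ↔ basis 1, so (MᵀP)_{1} = Σᵢ Pᵢ = (1)·(13) + (1)·(-2) + (1)·(19) + (1)·(51) = 81.

81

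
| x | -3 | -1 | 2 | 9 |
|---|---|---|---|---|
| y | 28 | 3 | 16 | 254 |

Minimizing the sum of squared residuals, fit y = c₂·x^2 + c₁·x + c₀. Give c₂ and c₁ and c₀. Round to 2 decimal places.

c₂ = 3.04, c₁ = 0.63, c₀ = 1.85

Compute the Gram sums: Σx^2·x^2 = 6659, Σx^2·x = 709, Σx^2 = 95, Σx·x = 95, Σx = 7, Σ1 = 4.
For Mᵀy: Σx^2·y = 20893, Σx·y = 2231, Σy = 301.
So MᵀM·[c₂, c₁, c₀]ᵀ = Mᵀy: [[6659, 709, 95]; [709, 95, 7]; [95, 7, 4]]·[c₂, c₁, c₀]ᵀ = [20893, 2231, 301]ᵀ.
Row-reducing yields c₂ = 4719/1550, c₁ = 971/1550, c₀ = 1431/775.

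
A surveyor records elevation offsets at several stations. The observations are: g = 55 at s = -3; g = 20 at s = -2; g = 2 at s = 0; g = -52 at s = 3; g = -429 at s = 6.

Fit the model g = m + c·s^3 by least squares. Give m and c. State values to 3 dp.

Entries of AᵀA: Σ1 = 5, Σs^3 = 208, Σs^3·s^3 = 48178.
Moment sums: Σg = -404, Σs^3·g = -95713.
So AᵀA·[m, c]ᵀ = Aᵀg: [[5, 208]; [208, 48178]]·[m, c]ᵀ = [-404, -95713]ᵀ.
Determinant 5·48178 − 208² = 197626.
m = ((-404)·48178 − 208·(-95713))/197626 = 17092/7601; c = (5·(-95713) − 208·(-404))/197626 = -394533/197626.

m = 2.249, c = -1.996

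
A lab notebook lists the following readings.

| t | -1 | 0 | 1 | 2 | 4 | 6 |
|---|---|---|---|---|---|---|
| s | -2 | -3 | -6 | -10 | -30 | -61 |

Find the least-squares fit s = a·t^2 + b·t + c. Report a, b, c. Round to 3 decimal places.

The normal system XᵀX·[a, b, c]ᵀ = Xᵀs is [[1570, 288, 58]; [288, 58, 12]; [58, 12, 6]]·[a, b, c]ᵀ = [-2724, -510, -112]ᵀ.
Row-reducing yields a = -496/355, b = -477/355, c = -878/355.

a = -1.397, b = -1.344, c = -2.473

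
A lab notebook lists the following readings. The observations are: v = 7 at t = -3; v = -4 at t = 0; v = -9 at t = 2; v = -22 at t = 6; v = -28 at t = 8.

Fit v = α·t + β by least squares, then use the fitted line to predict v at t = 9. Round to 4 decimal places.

v̂ = -31.3535

Setting ∂/∂α … = 0 gives: 113·α + 13·β = -395;  13·α + 5·β = -56.
det = 113·5 − 13² = 396.
α = ((-395)·5 − 13·(-56))/396 = -1247/396; β = (113·(-56) − 13·(-395))/396 = -1193/396.
At t = 9: v̂ = (-1247/396)·(9) + (-1193/396)·(1) = -3104/99.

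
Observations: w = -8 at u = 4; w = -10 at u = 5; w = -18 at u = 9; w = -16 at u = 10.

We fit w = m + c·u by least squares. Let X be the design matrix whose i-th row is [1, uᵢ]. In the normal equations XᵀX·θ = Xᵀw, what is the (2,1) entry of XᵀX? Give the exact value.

Row 2 ↔ basis u, column 1 ↔ basis 1, so (XᵀX)_{2,1} = Σᵢ u = (4)·(1) + (5)·(1) + (9)·(1) + (10)·(1) = 28.

28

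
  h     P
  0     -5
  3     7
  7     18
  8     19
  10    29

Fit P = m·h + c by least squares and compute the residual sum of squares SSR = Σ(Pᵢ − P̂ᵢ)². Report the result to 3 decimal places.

Compute the Gram sums: Σh·h = 222, Σh = 28, Σ1 = 5.
Moment sums: Σh·P = 589, ΣP = 68.
Determinant 222·5 − 28² = 326.
m = (589·5 − 28·68)/326 = 1041/326; c = (222·68 − 28·589)/326 = -698/163.
Residuals: -117/163, 555/326, -23/326, -369/163, 220/163; SSR = 3379/326.

SSR = 10.365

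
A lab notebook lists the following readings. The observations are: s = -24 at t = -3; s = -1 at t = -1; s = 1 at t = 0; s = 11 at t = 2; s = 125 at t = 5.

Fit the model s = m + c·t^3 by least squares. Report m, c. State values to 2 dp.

m = 1.70, c = 0.99

The normal system MᵀM·[m, c]ᵀ = Mᵀs is [[5, 105]; [105, 16419]]·[m, c]ᵀ = [112, 16362]ᵀ.
det = 5·16419 − 105² = 71070.
m = (112·16419 − 105·16362)/71070 = 20153/11845; c = (5·16362 − 105·112)/71070 = 2335/2369.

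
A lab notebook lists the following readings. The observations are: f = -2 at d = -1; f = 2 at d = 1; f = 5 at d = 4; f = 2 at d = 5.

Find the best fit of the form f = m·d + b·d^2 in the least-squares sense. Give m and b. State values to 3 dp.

m = 2.425, b = -0.372

Sums needed: Σd·d = 43, Σd·d^2 = 189, Σd^2·d^2 = 883.
For Aᵀf: Σd·f = 34, Σd^2·f = 130.
Determinant 43·883 − 189² = 2248.
m = (34·883 − 189·130)/2248 = 1363/562; b = (43·130 − 189·34)/2248 = -209/562.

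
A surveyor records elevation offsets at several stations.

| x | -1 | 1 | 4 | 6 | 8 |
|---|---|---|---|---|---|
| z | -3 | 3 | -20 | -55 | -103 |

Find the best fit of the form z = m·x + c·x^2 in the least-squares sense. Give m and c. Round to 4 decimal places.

Forming AᵀA = [[118, 792]; [792, 5650]] and Aᵀz = [-1228, -8892]ᵀ gives AᵀA·[m, c]ᵀ = Aᵀz.
det = 118·5650 − 792² = 39436.
m = ((-1228)·5650 − 792·(-8892))/39436 = 26066/9859; c = (118·(-8892) − 792·(-1228))/39436 = -19170/9859.

m = 2.6439, c = -1.9444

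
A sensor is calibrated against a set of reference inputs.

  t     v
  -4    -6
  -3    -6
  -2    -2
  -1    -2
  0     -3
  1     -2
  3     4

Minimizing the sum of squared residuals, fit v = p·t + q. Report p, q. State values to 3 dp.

p = 1.246, q = -1.361

Compute the Gram sums: Σt·t = 40, Σt = -6, Σ1 = 7.
And Σt·v = 58, Σv = -17.
Δ = 40·7 − (-6)² = 244.
p = (58·7 − (-6)·(-17))/244 = 76/61; q = (40·(-17) − (-6)·58)/244 = -83/61.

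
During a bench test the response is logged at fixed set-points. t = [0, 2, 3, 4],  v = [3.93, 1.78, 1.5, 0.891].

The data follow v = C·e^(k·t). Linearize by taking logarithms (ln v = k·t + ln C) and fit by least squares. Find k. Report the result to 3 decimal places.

k = -0.357

Linearized form: ln v = k·t + ln C. From the 4 transformed points,
XᵀX = [[29.0000, 9.0000]; [9.0000, 4]], rhs = [1.9080, 2.2353]ᵀ  (here Σt = 9.0000, Σ(t)² = 29.0000, Σln v = 2.2353, Σt·ln v = 1.9080).
Solving (det = 35.0000): k = -0.35674, ln C = 1.36149.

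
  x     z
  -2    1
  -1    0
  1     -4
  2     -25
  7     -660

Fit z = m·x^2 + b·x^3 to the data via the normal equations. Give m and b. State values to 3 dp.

With design matrix M, MᵀM = [[2435, 16807]; [16807, 117779]] and Mᵀz = [-32440, -226592]ᵀ.
Eliminating b: 117779·(row 1) − 16807·(row 2) gives 4316616·m = 117779·(-32440) − 16807·(-226592) = -12419016, so m = -517459/179859.
Then b = ((-226592) − 16807·(-517459/179859))/117779 = -272185/179859.

m = -2.877, b = -1.513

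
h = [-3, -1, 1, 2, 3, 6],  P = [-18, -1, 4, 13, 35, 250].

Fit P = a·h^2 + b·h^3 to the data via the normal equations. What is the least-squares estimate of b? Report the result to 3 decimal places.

With design matrix M, MᵀM = [[1476, 7808]; [7808, 48180]] and MᵀP = [9208, 55540]ᵀ.
Δ = 1476·48180 − 7808² = 10148816.
a = (9208·48180 − 7808·55540)/10148816 = 624070/634301; b = (1476·55540 − 7808·9208)/10148816 = 630061/634301.

b = 0.993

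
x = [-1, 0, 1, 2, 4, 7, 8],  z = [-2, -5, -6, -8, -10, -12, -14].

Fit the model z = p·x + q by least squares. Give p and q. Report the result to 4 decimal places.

From the data, Σx·x = 135, Σx = 21, Σ1 = 7.
And Σx·z = -256, Σz = -57.
So AᵀA·[p, q]ᵀ = Aᵀz: [[135, 21]; [21, 7]]·[p, q]ᵀ = [-256, -57]ᵀ.
Determinant 135·7 − 21² = 504.
p = ((-256)·7 − 21·(-57))/504 = -85/72; q = (135·(-57) − 21·(-256))/504 = -773/168.

p = -1.1806, q = -4.6012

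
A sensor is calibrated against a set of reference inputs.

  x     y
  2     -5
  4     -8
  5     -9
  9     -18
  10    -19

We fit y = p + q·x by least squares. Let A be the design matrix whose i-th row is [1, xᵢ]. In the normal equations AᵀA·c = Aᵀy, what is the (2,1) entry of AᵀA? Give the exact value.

Row 2 ↔ basis x, column 1 ↔ basis 1, so (AᵀA)_{2,1} = Σᵢ x = (2)·(1) + (4)·(1) + (5)·(1) + (9)·(1) + (10)·(1) = 30.

30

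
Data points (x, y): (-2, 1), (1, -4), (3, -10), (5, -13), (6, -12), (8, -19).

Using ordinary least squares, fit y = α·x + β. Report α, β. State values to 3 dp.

α = -1.916, β = -2.794

Entries of AᵀA: Σx·x = 139, Σx = 21, Σ1 = 6.
For Aᵀy: Σx·y = -325, Σy = -57.
Eliminating β: 6·(row 1) − 21·(row 2) gives 393·α = 6·(-325) − 21·(-57) = -753, so α = -251/131.
Then β = ((-57) − 21·(-251/131))/6 = -366/131.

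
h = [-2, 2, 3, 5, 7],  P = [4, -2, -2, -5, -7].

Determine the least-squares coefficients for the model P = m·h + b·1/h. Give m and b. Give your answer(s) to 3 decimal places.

AᵀA·[m, b]ᵀ = AᵀP reads: 91·m + 5·b = -92;  5·m + (14807/22050)·b = -17/3.
(Σh·h = 91, Σh·1/h = 5, Σ1/h·1/h = 14807/22050, Σh·P = -92, Σ1/h·P = -17/3.)
Δ = 91·(14807/22050) − 5² = 113741/3150.
m = ((-92)·(14807/22050) − 5·(-17/3))/(113741/3150) = -737494/796187; b = (91·(-17/3) − 5·(-92))/(113741/3150) = -175350/113741.

m = -0.926, b = -1.542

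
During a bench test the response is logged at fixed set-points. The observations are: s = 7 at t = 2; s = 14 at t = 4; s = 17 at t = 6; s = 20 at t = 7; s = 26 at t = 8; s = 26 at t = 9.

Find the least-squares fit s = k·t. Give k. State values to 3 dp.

With design matrix A, AᵀA = [[250]] and Aᵀs = [754]ᵀ.
Hence k = 754 / 250 ≈ 3.016.

k = 3.016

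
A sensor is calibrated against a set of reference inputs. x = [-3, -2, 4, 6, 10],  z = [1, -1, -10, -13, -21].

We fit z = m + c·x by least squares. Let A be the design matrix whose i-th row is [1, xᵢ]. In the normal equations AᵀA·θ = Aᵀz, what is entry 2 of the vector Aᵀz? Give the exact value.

Entry 2 ↔ basis x, so (Aᵀz)_{2} = Σᵢ (x)·zᵢ = (-3)·(1) + (-2)·(-1) + (4)·(-10) + (6)·(-13) + (10)·(-21) = -329.

-329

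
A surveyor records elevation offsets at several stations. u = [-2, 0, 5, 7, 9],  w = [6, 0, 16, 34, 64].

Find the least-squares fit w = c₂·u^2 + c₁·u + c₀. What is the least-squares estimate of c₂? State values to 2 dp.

The normal equations are: 9603·c₂ + 1189·c₁ + 159·c₀ = 7274;  1189·c₂ + 159·c₁ + 19·c₀ = 882;  159·c₂ + 19·c₁ + 5·c₀ = 120.
Inverting the 3×3 Gram matrix, [c₂, c₁, c₀]ᵀ = [63787/65839, -106627/65839, -43108/65839]ᵀ.

c₂ = 0.97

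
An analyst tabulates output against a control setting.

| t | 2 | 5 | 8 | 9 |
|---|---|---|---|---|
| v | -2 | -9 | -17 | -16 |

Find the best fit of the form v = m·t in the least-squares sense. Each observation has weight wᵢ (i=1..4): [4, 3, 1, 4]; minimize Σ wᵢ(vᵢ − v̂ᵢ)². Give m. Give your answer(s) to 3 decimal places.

From the data, Σwᵢ·t·t = 479.
Right-hand side: Σwᵢ·t·v = -863.
Normal equations: [[479]]·[m]ᵀ = [-863]ᵀ.
m = (-863)/479 = -1.80167.

m = -1.802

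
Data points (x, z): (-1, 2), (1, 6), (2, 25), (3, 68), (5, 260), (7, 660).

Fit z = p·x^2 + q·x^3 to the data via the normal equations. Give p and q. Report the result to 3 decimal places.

Setting ∂/∂p … = 0 gives: 3125·p + 20207·q = 39560;  20207·p + 134069·q = 260920.
(Σx^2·x^2 = 3125, Σx^2·x^3 = 20207, Σx^3·x^3 = 134069, Σx^2·z = 39560, Σx^3·z = 260920.)
det = 3125·134069 − 20207² = 10642776.
p = (39560·134069 − 20207·260920)/10642776 = 3919900/1330347; q = (3125·260920 − 20207·39560)/10642776 = 1998260/1330347.

p = 2.947, q = 1.502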